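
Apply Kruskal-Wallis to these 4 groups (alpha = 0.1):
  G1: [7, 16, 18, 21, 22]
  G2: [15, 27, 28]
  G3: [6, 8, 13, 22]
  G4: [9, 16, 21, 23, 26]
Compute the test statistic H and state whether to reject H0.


Step 1: Combine all N = 17 observations and assign midranks.
sorted (value, group, rank): (6,G3,1), (7,G1,2), (8,G3,3), (9,G4,4), (13,G3,5), (15,G2,6), (16,G1,7.5), (16,G4,7.5), (18,G1,9), (21,G1,10.5), (21,G4,10.5), (22,G1,12.5), (22,G3,12.5), (23,G4,14), (26,G4,15), (27,G2,16), (28,G2,17)
Step 2: Sum ranks within each group.
R_1 = 41.5 (n_1 = 5)
R_2 = 39 (n_2 = 3)
R_3 = 21.5 (n_3 = 4)
R_4 = 51 (n_4 = 5)
Step 3: H = 12/(N(N+1)) * sum(R_i^2/n_i) - 3(N+1)
     = 12/(17*18) * (41.5^2/5 + 39^2/3 + 21.5^2/4 + 51^2/5) - 3*18
     = 0.039216 * 1487.21 - 54
     = 4.322059.
Step 4: Ties present; correction factor C = 1 - 18/(17^3 - 17) = 0.996324. Corrected H = 4.322059 / 0.996324 = 4.338007.
Step 5: Under H0, H ~ chi^2(3); p-value = 0.227203.
Step 6: alpha = 0.1. fail to reject H0.

H = 4.3380, df = 3, p = 0.227203, fail to reject H0.


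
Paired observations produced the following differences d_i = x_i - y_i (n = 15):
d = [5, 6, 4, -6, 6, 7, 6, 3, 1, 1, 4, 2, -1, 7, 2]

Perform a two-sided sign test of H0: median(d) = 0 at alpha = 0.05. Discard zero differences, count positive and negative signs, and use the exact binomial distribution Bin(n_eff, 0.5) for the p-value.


Step 1: Discard zero differences. Original n = 15; n_eff = number of nonzero differences = 15.
Nonzero differences (with sign): +5, +6, +4, -6, +6, +7, +6, +3, +1, +1, +4, +2, -1, +7, +2
Step 2: Count signs: positive = 13, negative = 2.
Step 3: Under H0: P(positive) = 0.5, so the number of positives S ~ Bin(15, 0.5).
Step 4: Two-sided exact p-value = sum of Bin(15,0.5) probabilities at or below the observed probability = 0.007385.
Step 5: alpha = 0.05. reject H0.

n_eff = 15, pos = 13, neg = 2, p = 0.007385, reject H0.


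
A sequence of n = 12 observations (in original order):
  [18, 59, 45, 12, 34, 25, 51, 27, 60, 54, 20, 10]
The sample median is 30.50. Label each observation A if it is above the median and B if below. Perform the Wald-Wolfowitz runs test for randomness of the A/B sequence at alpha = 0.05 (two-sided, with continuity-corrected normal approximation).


Step 1: Compute median = 30.50; label A = above, B = below.
Labels in order: BAABABABAABB  (n_A = 6, n_B = 6)
Step 2: Count runs R = 9.
Step 3: Under H0 (random ordering), E[R] = 2*n_A*n_B/(n_A+n_B) + 1 = 2*6*6/12 + 1 = 7.0000.
        Var[R] = 2*n_A*n_B*(2*n_A*n_B - n_A - n_B) / ((n_A+n_B)^2 * (n_A+n_B-1)) = 4320/1584 = 2.7273.
        SD[R] = 1.6514.
Step 4: Continuity-corrected z = (R - 0.5 - E[R]) / SD[R] = (9 - 0.5 - 7.0000) / 1.6514 = 0.9083.
Step 5: Two-sided p-value via normal approximation = 2*(1 - Phi(|z|)) = 0.363722.
Step 6: alpha = 0.05. fail to reject H0.

R = 9, z = 0.9083, p = 0.363722, fail to reject H0.


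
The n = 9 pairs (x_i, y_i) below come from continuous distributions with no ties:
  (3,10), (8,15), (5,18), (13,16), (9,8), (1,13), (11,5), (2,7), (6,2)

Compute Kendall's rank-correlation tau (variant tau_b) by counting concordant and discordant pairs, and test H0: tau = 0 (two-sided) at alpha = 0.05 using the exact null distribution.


Step 1: Enumerate the 36 unordered pairs (i,j) with i<j and classify each by sign(x_j-x_i) * sign(y_j-y_i).
  (1,2):dx=+5,dy=+5->C; (1,3):dx=+2,dy=+8->C; (1,4):dx=+10,dy=+6->C; (1,5):dx=+6,dy=-2->D
  (1,6):dx=-2,dy=+3->D; (1,7):dx=+8,dy=-5->D; (1,8):dx=-1,dy=-3->C; (1,9):dx=+3,dy=-8->D
  (2,3):dx=-3,dy=+3->D; (2,4):dx=+5,dy=+1->C; (2,5):dx=+1,dy=-7->D; (2,6):dx=-7,dy=-2->C
  (2,7):dx=+3,dy=-10->D; (2,8):dx=-6,dy=-8->C; (2,9):dx=-2,dy=-13->C; (3,4):dx=+8,dy=-2->D
  (3,5):dx=+4,dy=-10->D; (3,6):dx=-4,dy=-5->C; (3,7):dx=+6,dy=-13->D; (3,8):dx=-3,dy=-11->C
  (3,9):dx=+1,dy=-16->D; (4,5):dx=-4,dy=-8->C; (4,6):dx=-12,dy=-3->C; (4,7):dx=-2,dy=-11->C
  (4,8):dx=-11,dy=-9->C; (4,9):dx=-7,dy=-14->C; (5,6):dx=-8,dy=+5->D; (5,7):dx=+2,dy=-3->D
  (5,8):dx=-7,dy=-1->C; (5,9):dx=-3,dy=-6->C; (6,7):dx=+10,dy=-8->D; (6,8):dx=+1,dy=-6->D
  (6,9):dx=+5,dy=-11->D; (7,8):dx=-9,dy=+2->D; (7,9):dx=-5,dy=-3->C; (8,9):dx=+4,dy=-5->D
Step 2: C = 18, D = 18, total pairs = 36.
Step 3: tau = (C - D)/(n(n-1)/2) = (18 - 18)/36 = 0.000000.
Step 4: Exact two-sided p-value (enumerate n! = 362880 permutations of y under H0): p = 1.000000.
Step 5: alpha = 0.05. fail to reject H0.

tau_b = 0.0000 (C=18, D=18), p = 1.000000, fail to reject H0.


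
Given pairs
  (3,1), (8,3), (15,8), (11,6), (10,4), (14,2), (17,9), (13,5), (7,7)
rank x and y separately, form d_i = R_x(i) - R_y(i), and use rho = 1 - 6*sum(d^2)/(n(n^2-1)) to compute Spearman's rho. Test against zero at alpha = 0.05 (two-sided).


Step 1: Rank x and y separately (midranks; no ties here).
rank(x): 3->1, 8->3, 15->8, 11->5, 10->4, 14->7, 17->9, 13->6, 7->2
rank(y): 1->1, 3->3, 8->8, 6->6, 4->4, 2->2, 9->9, 5->5, 7->7
Step 2: d_i = R_x(i) - R_y(i); compute d_i^2.
  (1-1)^2=0, (3-3)^2=0, (8-8)^2=0, (5-6)^2=1, (4-4)^2=0, (7-2)^2=25, (9-9)^2=0, (6-5)^2=1, (2-7)^2=25
sum(d^2) = 52.
Step 3: rho = 1 - 6*52 / (9*(9^2 - 1)) = 1 - 312/720 = 0.566667.
Step 4: Under H0, t = rho * sqrt((n-2)/(1-rho^2)) = 1.8196 ~ t(7).
Step 5: Two-sided p-value from the t-distribution with 7 df = 0.111633.
Step 6: alpha = 0.05. fail to reject H0.

rho = 0.5667, p = 0.111633, fail to reject H0 at alpha = 0.05.


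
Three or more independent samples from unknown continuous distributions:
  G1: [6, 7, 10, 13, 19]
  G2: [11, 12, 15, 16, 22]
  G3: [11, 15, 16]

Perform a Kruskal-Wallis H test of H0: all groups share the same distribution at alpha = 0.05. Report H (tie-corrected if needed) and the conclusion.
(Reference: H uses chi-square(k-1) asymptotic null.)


Step 1: Combine all N = 13 observations and assign midranks.
sorted (value, group, rank): (6,G1,1), (7,G1,2), (10,G1,3), (11,G2,4.5), (11,G3,4.5), (12,G2,6), (13,G1,7), (15,G2,8.5), (15,G3,8.5), (16,G2,10.5), (16,G3,10.5), (19,G1,12), (22,G2,13)
Step 2: Sum ranks within each group.
R_1 = 25 (n_1 = 5)
R_2 = 42.5 (n_2 = 5)
R_3 = 23.5 (n_3 = 3)
Step 3: H = 12/(N(N+1)) * sum(R_i^2/n_i) - 3(N+1)
     = 12/(13*14) * (25^2/5 + 42.5^2/5 + 23.5^2/3) - 3*14
     = 0.065934 * 670.333 - 42
     = 2.197802.
Step 4: Ties present; correction factor C = 1 - 18/(13^3 - 13) = 0.991758. Corrected H = 2.197802 / 0.991758 = 2.216066.
Step 5: Under H0, H ~ chi^2(2); p-value = 0.330208.
Step 6: alpha = 0.05. fail to reject H0.

H = 2.2161, df = 2, p = 0.330208, fail to reject H0.


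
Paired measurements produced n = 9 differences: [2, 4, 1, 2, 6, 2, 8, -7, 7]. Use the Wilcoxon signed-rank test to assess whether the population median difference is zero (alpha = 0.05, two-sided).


Step 1: Drop any zero differences (none here) and take |d_i|.
|d| = [2, 4, 1, 2, 6, 2, 8, 7, 7]
Step 2: Midrank |d_i| (ties get averaged ranks).
ranks: |2|->3, |4|->5, |1|->1, |2|->3, |6|->6, |2|->3, |8|->9, |7|->7.5, |7|->7.5
Step 3: Attach original signs; sum ranks with positive sign and with negative sign.
W+ = 3 + 5 + 1 + 3 + 6 + 3 + 9 + 7.5 = 37.5
W- = 7.5 = 7.5
(Check: W+ + W- = 45 should equal n(n+1)/2 = 45.)
Step 4: Test statistic W = min(W+, W-) = 7.5.
Step 5: Ties in |d|, so use the tie-corrected normal approximation.
        E[W] = n(n+1)/4 = 9*10/4 = 22.5.
        Tie groups: |d|=2 (t=3), |d|=7 (t=2); sum(t^3 - t) = 30.
        Var[W] = n(n+1)(2n+1)/24 - sum(t^3-t)/48 = 1710/24 - 30/48 = 70.625.
        z = (W - E[W]) / sqrt(Var[W]) = (7.5 - 22.5) / 8.4039 = -1.7849.
        Two-sided p = 2*Phi(z) = 0.074279.
Step 6: alpha = 0.05. fail to reject H0.

W+ = 37.5, W- = 7.5, W = min = 7.5, p = 0.074279, fail to reject H0.


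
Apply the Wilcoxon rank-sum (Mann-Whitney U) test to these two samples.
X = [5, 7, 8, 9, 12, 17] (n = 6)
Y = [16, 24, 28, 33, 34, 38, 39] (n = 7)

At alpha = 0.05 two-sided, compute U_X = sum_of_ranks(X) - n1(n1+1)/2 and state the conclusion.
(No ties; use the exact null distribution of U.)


Step 1: Combine and sort all 13 observations; assign midranks.
sorted (value, group): (5,X), (7,X), (8,X), (9,X), (12,X), (16,Y), (17,X), (24,Y), (28,Y), (33,Y), (34,Y), (38,Y), (39,Y)
ranks: 5->1, 7->2, 8->3, 9->4, 12->5, 16->6, 17->7, 24->8, 28->9, 33->10, 34->11, 38->12, 39->13
Step 2: Rank sum for X: R1 = 1 + 2 + 3 + 4 + 5 + 7 = 22.
Step 3: U_X = R1 - n1(n1+1)/2 = 22 - 6*7/2 = 22 - 21 = 1.
       U_Y = n1*n2 - U_X = 42 - 1 = 41.
Step 4: No ties, so the exact null distribution of U (based on enumerating the C(13,6) = 1716 equally likely rank assignments) gives the two-sided p-value.
Step 5: p-value = 0.002331; compare to alpha = 0.05. reject H0.

U_X = 1, p = 0.002331, reject H0 at alpha = 0.05.


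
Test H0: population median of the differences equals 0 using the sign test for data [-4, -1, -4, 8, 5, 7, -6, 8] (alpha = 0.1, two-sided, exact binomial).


Step 1: Discard zero differences. Original n = 8; n_eff = number of nonzero differences = 8.
Nonzero differences (with sign): -4, -1, -4, +8, +5, +7, -6, +8
Step 2: Count signs: positive = 4, negative = 4.
Step 3: Under H0: P(positive) = 0.5, so the number of positives S ~ Bin(8, 0.5).
Step 4: Two-sided exact p-value = sum of Bin(8,0.5) probabilities at or below the observed probability = 1.000000.
Step 5: alpha = 0.1. fail to reject H0.

n_eff = 8, pos = 4, neg = 4, p = 1.000000, fail to reject H0.


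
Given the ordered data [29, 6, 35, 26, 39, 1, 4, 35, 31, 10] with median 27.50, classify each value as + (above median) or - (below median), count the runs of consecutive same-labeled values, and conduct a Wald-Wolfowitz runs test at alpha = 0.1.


Step 1: Compute median = 27.50; label A = above, B = below.
Labels in order: ABABABBAAB  (n_A = 5, n_B = 5)
Step 2: Count runs R = 8.
Step 3: Under H0 (random ordering), E[R] = 2*n_A*n_B/(n_A+n_B) + 1 = 2*5*5/10 + 1 = 6.0000.
        Var[R] = 2*n_A*n_B*(2*n_A*n_B - n_A - n_B) / ((n_A+n_B)^2 * (n_A+n_B-1)) = 2000/900 = 2.2222.
        SD[R] = 1.4907.
Step 4: Continuity-corrected z = (R - 0.5 - E[R]) / SD[R] = (8 - 0.5 - 6.0000) / 1.4907 = 1.0062.
Step 5: Two-sided p-value via normal approximation = 2*(1 - Phi(|z|)) = 0.314305.
Step 6: alpha = 0.1. fail to reject H0.

R = 8, z = 1.0062, p = 0.314305, fail to reject H0.


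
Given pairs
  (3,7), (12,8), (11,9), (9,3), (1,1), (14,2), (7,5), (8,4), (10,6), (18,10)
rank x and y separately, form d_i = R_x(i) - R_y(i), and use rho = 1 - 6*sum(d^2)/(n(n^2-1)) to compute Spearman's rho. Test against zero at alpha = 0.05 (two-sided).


Step 1: Rank x and y separately (midranks; no ties here).
rank(x): 3->2, 12->8, 11->7, 9->5, 1->1, 14->9, 7->3, 8->4, 10->6, 18->10
rank(y): 7->7, 8->8, 9->9, 3->3, 1->1, 2->2, 5->5, 4->4, 6->6, 10->10
Step 2: d_i = R_x(i) - R_y(i); compute d_i^2.
  (2-7)^2=25, (8-8)^2=0, (7-9)^2=4, (5-3)^2=4, (1-1)^2=0, (9-2)^2=49, (3-5)^2=4, (4-4)^2=0, (6-6)^2=0, (10-10)^2=0
sum(d^2) = 86.
Step 3: rho = 1 - 6*86 / (10*(10^2 - 1)) = 1 - 516/990 = 0.478788.
Step 4: Under H0, t = rho * sqrt((n-2)/(1-rho^2)) = 1.5425 ~ t(8).
Step 5: Two-sided p-value from the t-distribution with 8 df = 0.161523.
Step 6: alpha = 0.05. fail to reject H0.

rho = 0.4788, p = 0.161523, fail to reject H0 at alpha = 0.05.


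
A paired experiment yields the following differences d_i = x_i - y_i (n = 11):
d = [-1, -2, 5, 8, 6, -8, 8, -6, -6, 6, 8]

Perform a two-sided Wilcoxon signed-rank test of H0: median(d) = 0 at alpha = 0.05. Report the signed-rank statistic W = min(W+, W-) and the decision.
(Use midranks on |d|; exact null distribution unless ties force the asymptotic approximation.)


Step 1: Drop any zero differences (none here) and take |d_i|.
|d| = [1, 2, 5, 8, 6, 8, 8, 6, 6, 6, 8]
Step 2: Midrank |d_i| (ties get averaged ranks).
ranks: |1|->1, |2|->2, |5|->3, |8|->9.5, |6|->5.5, |8|->9.5, |8|->9.5, |6|->5.5, |6|->5.5, |6|->5.5, |8|->9.5
Step 3: Attach original signs; sum ranks with positive sign and with negative sign.
W+ = 3 + 9.5 + 5.5 + 9.5 + 5.5 + 9.5 = 42.5
W- = 1 + 2 + 9.5 + 5.5 + 5.5 = 23.5
(Check: W+ + W- = 66 should equal n(n+1)/2 = 66.)
Step 4: Test statistic W = min(W+, W-) = 23.5.
Step 5: Ties in |d|, so use the tie-corrected normal approximation.
        E[W] = n(n+1)/4 = 11*12/4 = 33.
        Tie groups: |d|=6 (t=4), |d|=8 (t=4); sum(t^3 - t) = 120.
        Var[W] = n(n+1)(2n+1)/24 - sum(t^3-t)/48 = 3036/24 - 120/48 = 124.
        z = (W - E[W]) / sqrt(Var[W]) = (23.5 - 33) / 11.1355 = -0.8531.
        Two-sided p = 2*Phi(z) = 0.393590.
Step 6: alpha = 0.05. fail to reject H0.

W+ = 42.5, W- = 23.5, W = min = 23.5, p = 0.393590, fail to reject H0.


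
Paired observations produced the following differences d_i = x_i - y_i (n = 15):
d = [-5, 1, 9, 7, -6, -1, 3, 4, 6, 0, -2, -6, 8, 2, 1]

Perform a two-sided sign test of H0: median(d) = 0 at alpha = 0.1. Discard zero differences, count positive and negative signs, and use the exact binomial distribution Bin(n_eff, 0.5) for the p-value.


Step 1: Discard zero differences. Original n = 15; n_eff = number of nonzero differences = 14.
Nonzero differences (with sign): -5, +1, +9, +7, -6, -1, +3, +4, +6, -2, -6, +8, +2, +1
Step 2: Count signs: positive = 9, negative = 5.
Step 3: Under H0: P(positive) = 0.5, so the number of positives S ~ Bin(14, 0.5).
Step 4: Two-sided exact p-value = sum of Bin(14,0.5) probabilities at or below the observed probability = 0.423950.
Step 5: alpha = 0.1. fail to reject H0.

n_eff = 14, pos = 9, neg = 5, p = 0.423950, fail to reject H0.


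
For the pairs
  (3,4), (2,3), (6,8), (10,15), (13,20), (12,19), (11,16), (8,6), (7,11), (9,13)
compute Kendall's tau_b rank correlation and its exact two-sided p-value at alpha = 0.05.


Step 1: Enumerate the 45 unordered pairs (i,j) with i<j and classify each by sign(x_j-x_i) * sign(y_j-y_i).
  (1,2):dx=-1,dy=-1->C; (1,3):dx=+3,dy=+4->C; (1,4):dx=+7,dy=+11->C; (1,5):dx=+10,dy=+16->C
  (1,6):dx=+9,dy=+15->C; (1,7):dx=+8,dy=+12->C; (1,8):dx=+5,dy=+2->C; (1,9):dx=+4,dy=+7->C
  (1,10):dx=+6,dy=+9->C; (2,3):dx=+4,dy=+5->C; (2,4):dx=+8,dy=+12->C; (2,5):dx=+11,dy=+17->C
  (2,6):dx=+10,dy=+16->C; (2,7):dx=+9,dy=+13->C; (2,8):dx=+6,dy=+3->C; (2,9):dx=+5,dy=+8->C
  (2,10):dx=+7,dy=+10->C; (3,4):dx=+4,dy=+7->C; (3,5):dx=+7,dy=+12->C; (3,6):dx=+6,dy=+11->C
  (3,7):dx=+5,dy=+8->C; (3,8):dx=+2,dy=-2->D; (3,9):dx=+1,dy=+3->C; (3,10):dx=+3,dy=+5->C
  (4,5):dx=+3,dy=+5->C; (4,6):dx=+2,dy=+4->C; (4,7):dx=+1,dy=+1->C; (4,8):dx=-2,dy=-9->C
  (4,9):dx=-3,dy=-4->C; (4,10):dx=-1,dy=-2->C; (5,6):dx=-1,dy=-1->C; (5,7):dx=-2,dy=-4->C
  (5,8):dx=-5,dy=-14->C; (5,9):dx=-6,dy=-9->C; (5,10):dx=-4,dy=-7->C; (6,7):dx=-1,dy=-3->C
  (6,8):dx=-4,dy=-13->C; (6,9):dx=-5,dy=-8->C; (6,10):dx=-3,dy=-6->C; (7,8):dx=-3,dy=-10->C
  (7,9):dx=-4,dy=-5->C; (7,10):dx=-2,dy=-3->C; (8,9):dx=-1,dy=+5->D; (8,10):dx=+1,dy=+7->C
  (9,10):dx=+2,dy=+2->C
Step 2: C = 43, D = 2, total pairs = 45.
Step 3: tau = (C - D)/(n(n-1)/2) = (43 - 2)/45 = 0.911111.
Step 4: Exact two-sided p-value (enumerate n! = 3628800 permutations of y under H0): p = 0.000030.
Step 5: alpha = 0.05. reject H0.

tau_b = 0.9111 (C=43, D=2), p = 0.000030, reject H0.


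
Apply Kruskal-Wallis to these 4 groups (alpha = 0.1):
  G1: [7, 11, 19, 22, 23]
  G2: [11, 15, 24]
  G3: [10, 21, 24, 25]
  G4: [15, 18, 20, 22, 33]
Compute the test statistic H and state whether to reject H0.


Step 1: Combine all N = 17 observations and assign midranks.
sorted (value, group, rank): (7,G1,1), (10,G3,2), (11,G1,3.5), (11,G2,3.5), (15,G2,5.5), (15,G4,5.5), (18,G4,7), (19,G1,8), (20,G4,9), (21,G3,10), (22,G1,11.5), (22,G4,11.5), (23,G1,13), (24,G2,14.5), (24,G3,14.5), (25,G3,16), (33,G4,17)
Step 2: Sum ranks within each group.
R_1 = 37 (n_1 = 5)
R_2 = 23.5 (n_2 = 3)
R_3 = 42.5 (n_3 = 4)
R_4 = 50 (n_4 = 5)
Step 3: H = 12/(N(N+1)) * sum(R_i^2/n_i) - 3(N+1)
     = 12/(17*18) * (37^2/5 + 23.5^2/3 + 42.5^2/4 + 50^2/5) - 3*18
     = 0.039216 * 1409.45 - 54
     = 1.272386.
Step 4: Ties present; correction factor C = 1 - 24/(17^3 - 17) = 0.995098. Corrected H = 1.272386 / 0.995098 = 1.278654.
Step 5: Under H0, H ~ chi^2(3); p-value = 0.734208.
Step 6: alpha = 0.1. fail to reject H0.

H = 1.2787, df = 3, p = 0.734208, fail to reject H0.


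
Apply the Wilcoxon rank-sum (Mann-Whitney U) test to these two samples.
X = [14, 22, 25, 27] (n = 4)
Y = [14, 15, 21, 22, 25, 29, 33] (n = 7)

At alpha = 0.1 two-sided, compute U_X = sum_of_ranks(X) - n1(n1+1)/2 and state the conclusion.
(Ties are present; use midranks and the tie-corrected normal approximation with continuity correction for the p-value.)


Step 1: Combine and sort all 11 observations; assign midranks.
sorted (value, group): (14,X), (14,Y), (15,Y), (21,Y), (22,X), (22,Y), (25,X), (25,Y), (27,X), (29,Y), (33,Y)
ranks: 14->1.5, 14->1.5, 15->3, 21->4, 22->5.5, 22->5.5, 25->7.5, 25->7.5, 27->9, 29->10, 33->11
Step 2: Rank sum for X: R1 = 1.5 + 5.5 + 7.5 + 9 = 23.5.
Step 3: U_X = R1 - n1(n1+1)/2 = 23.5 - 4*5/2 = 23.5 - 10 = 13.5.
       U_Y = n1*n2 - U_X = 28 - 13.5 = 14.5.
Step 4: Ties are present, so use the tie-corrected normal approximation (with continuity correction) for the p-value.
Step 5: p-value = 1.000000; compare to alpha = 0.1. fail to reject H0.

U_X = 13.5, p = 1.000000, fail to reject H0 at alpha = 0.1.


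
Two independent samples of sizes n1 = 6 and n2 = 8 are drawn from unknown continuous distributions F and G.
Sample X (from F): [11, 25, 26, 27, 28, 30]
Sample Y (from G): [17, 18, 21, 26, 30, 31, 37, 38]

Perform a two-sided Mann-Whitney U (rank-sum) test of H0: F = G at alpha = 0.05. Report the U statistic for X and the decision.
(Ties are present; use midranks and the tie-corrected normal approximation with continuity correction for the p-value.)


Step 1: Combine and sort all 14 observations; assign midranks.
sorted (value, group): (11,X), (17,Y), (18,Y), (21,Y), (25,X), (26,X), (26,Y), (27,X), (28,X), (30,X), (30,Y), (31,Y), (37,Y), (38,Y)
ranks: 11->1, 17->2, 18->3, 21->4, 25->5, 26->6.5, 26->6.5, 27->8, 28->9, 30->10.5, 30->10.5, 31->12, 37->13, 38->14
Step 2: Rank sum for X: R1 = 1 + 5 + 6.5 + 8 + 9 + 10.5 = 40.
Step 3: U_X = R1 - n1(n1+1)/2 = 40 - 6*7/2 = 40 - 21 = 19.
       U_Y = n1*n2 - U_X = 48 - 19 = 29.
Step 4: Ties are present, so use the tie-corrected normal approximation (with continuity correction) for the p-value.
Step 5: p-value = 0.560413; compare to alpha = 0.05. fail to reject H0.

U_X = 19, p = 0.560413, fail to reject H0 at alpha = 0.05.


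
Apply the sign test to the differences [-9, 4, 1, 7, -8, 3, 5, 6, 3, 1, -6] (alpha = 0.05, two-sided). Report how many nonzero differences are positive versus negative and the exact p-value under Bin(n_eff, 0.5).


Step 1: Discard zero differences. Original n = 11; n_eff = number of nonzero differences = 11.
Nonzero differences (with sign): -9, +4, +1, +7, -8, +3, +5, +6, +3, +1, -6
Step 2: Count signs: positive = 8, negative = 3.
Step 3: Under H0: P(positive) = 0.5, so the number of positives S ~ Bin(11, 0.5).
Step 4: Two-sided exact p-value = sum of Bin(11,0.5) probabilities at or below the observed probability = 0.226562.
Step 5: alpha = 0.05. fail to reject H0.

n_eff = 11, pos = 8, neg = 3, p = 0.226562, fail to reject H0.


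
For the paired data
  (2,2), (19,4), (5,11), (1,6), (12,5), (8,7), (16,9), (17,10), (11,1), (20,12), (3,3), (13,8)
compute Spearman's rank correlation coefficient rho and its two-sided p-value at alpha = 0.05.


Step 1: Rank x and y separately (midranks; no ties here).
rank(x): 2->2, 19->11, 5->4, 1->1, 12->7, 8->5, 16->9, 17->10, 11->6, 20->12, 3->3, 13->8
rank(y): 2->2, 4->4, 11->11, 6->6, 5->5, 7->7, 9->9, 10->10, 1->1, 12->12, 3->3, 8->8
Step 2: d_i = R_x(i) - R_y(i); compute d_i^2.
  (2-2)^2=0, (11-4)^2=49, (4-11)^2=49, (1-6)^2=25, (7-5)^2=4, (5-7)^2=4, (9-9)^2=0, (10-10)^2=0, (6-1)^2=25, (12-12)^2=0, (3-3)^2=0, (8-8)^2=0
sum(d^2) = 156.
Step 3: rho = 1 - 6*156 / (12*(12^2 - 1)) = 1 - 936/1716 = 0.454545.
Step 4: Under H0, t = rho * sqrt((n-2)/(1-rho^2)) = 1.6137 ~ t(10).
Step 5: Two-sided p-value from the t-distribution with 10 df = 0.137658.
Step 6: alpha = 0.05. fail to reject H0.

rho = 0.4545, p = 0.137658, fail to reject H0 at alpha = 0.05.


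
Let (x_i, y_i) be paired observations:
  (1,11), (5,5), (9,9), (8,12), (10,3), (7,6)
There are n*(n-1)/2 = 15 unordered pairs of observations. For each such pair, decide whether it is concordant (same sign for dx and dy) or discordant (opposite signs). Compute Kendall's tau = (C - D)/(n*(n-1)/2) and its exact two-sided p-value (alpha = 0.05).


Step 1: Enumerate the 15 unordered pairs (i,j) with i<j and classify each by sign(x_j-x_i) * sign(y_j-y_i).
  (1,2):dx=+4,dy=-6->D; (1,3):dx=+8,dy=-2->D; (1,4):dx=+7,dy=+1->C; (1,5):dx=+9,dy=-8->D
  (1,6):dx=+6,dy=-5->D; (2,3):dx=+4,dy=+4->C; (2,4):dx=+3,dy=+7->C; (2,5):dx=+5,dy=-2->D
  (2,6):dx=+2,dy=+1->C; (3,4):dx=-1,dy=+3->D; (3,5):dx=+1,dy=-6->D; (3,6):dx=-2,dy=-3->C
  (4,5):dx=+2,dy=-9->D; (4,6):dx=-1,dy=-6->C; (5,6):dx=-3,dy=+3->D
Step 2: C = 6, D = 9, total pairs = 15.
Step 3: tau = (C - D)/(n(n-1)/2) = (6 - 9)/15 = -0.200000.
Step 4: Exact two-sided p-value (enumerate n! = 720 permutations of y under H0): p = 0.719444.
Step 5: alpha = 0.05. fail to reject H0.

tau_b = -0.2000 (C=6, D=9), p = 0.719444, fail to reject H0.


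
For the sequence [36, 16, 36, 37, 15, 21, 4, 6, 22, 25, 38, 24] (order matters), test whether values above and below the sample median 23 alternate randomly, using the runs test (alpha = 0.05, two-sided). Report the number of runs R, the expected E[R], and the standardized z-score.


Step 1: Compute median = 23; label A = above, B = below.
Labels in order: ABAABBBBBAAA  (n_A = 6, n_B = 6)
Step 2: Count runs R = 5.
Step 3: Under H0 (random ordering), E[R] = 2*n_A*n_B/(n_A+n_B) + 1 = 2*6*6/12 + 1 = 7.0000.
        Var[R] = 2*n_A*n_B*(2*n_A*n_B - n_A - n_B) / ((n_A+n_B)^2 * (n_A+n_B-1)) = 4320/1584 = 2.7273.
        SD[R] = 1.6514.
Step 4: Continuity-corrected z = (R + 0.5 - E[R]) / SD[R] = (5 + 0.5 - 7.0000) / 1.6514 = -0.9083.
Step 5: Two-sided p-value via normal approximation = 2*(1 - Phi(|z|)) = 0.363722.
Step 6: alpha = 0.05. fail to reject H0.

R = 5, z = -0.9083, p = 0.363722, fail to reject H0.


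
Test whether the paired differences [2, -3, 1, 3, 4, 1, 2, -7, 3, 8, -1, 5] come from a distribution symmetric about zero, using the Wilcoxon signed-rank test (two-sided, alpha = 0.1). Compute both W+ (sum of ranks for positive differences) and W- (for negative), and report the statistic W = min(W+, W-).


Step 1: Drop any zero differences (none here) and take |d_i|.
|d| = [2, 3, 1, 3, 4, 1, 2, 7, 3, 8, 1, 5]
Step 2: Midrank |d_i| (ties get averaged ranks).
ranks: |2|->4.5, |3|->7, |1|->2, |3|->7, |4|->9, |1|->2, |2|->4.5, |7|->11, |3|->7, |8|->12, |1|->2, |5|->10
Step 3: Attach original signs; sum ranks with positive sign and with negative sign.
W+ = 4.5 + 2 + 7 + 9 + 2 + 4.5 + 7 + 12 + 10 = 58
W- = 7 + 11 + 2 = 20
(Check: W+ + W- = 78 should equal n(n+1)/2 = 78.)
Step 4: Test statistic W = min(W+, W-) = 20.
Step 5: Ties in |d|, so use the tie-corrected normal approximation.
        E[W] = n(n+1)/4 = 12*13/4 = 39.
        Tie groups: |d|=1 (t=3), |d|=2 (t=2), |d|=3 (t=3); sum(t^3 - t) = 54.
        Var[W] = n(n+1)(2n+1)/24 - sum(t^3-t)/48 = 3900/24 - 54/48 = 161.375.
        z = (W - E[W]) / sqrt(Var[W]) = (20 - 39) / 12.7033 = -1.4957.
        Two-sided p = 2*Phi(z) = 0.134740.
Step 6: alpha = 0.1. fail to reject H0.

W+ = 58, W- = 20, W = min = 20, p = 0.134740, fail to reject H0.


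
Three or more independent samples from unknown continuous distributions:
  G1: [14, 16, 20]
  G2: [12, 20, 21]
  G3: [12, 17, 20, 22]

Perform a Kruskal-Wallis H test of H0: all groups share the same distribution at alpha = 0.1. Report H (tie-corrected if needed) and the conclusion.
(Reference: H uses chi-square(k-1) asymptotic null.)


Step 1: Combine all N = 10 observations and assign midranks.
sorted (value, group, rank): (12,G2,1.5), (12,G3,1.5), (14,G1,3), (16,G1,4), (17,G3,5), (20,G1,7), (20,G2,7), (20,G3,7), (21,G2,9), (22,G3,10)
Step 2: Sum ranks within each group.
R_1 = 14 (n_1 = 3)
R_2 = 17.5 (n_2 = 3)
R_3 = 23.5 (n_3 = 4)
Step 3: H = 12/(N(N+1)) * sum(R_i^2/n_i) - 3(N+1)
     = 12/(10*11) * (14^2/3 + 17.5^2/3 + 23.5^2/4) - 3*11
     = 0.109091 * 305.479 - 33
     = 0.325000.
Step 4: Ties present; correction factor C = 1 - 30/(10^3 - 10) = 0.969697. Corrected H = 0.325000 / 0.969697 = 0.335156.
Step 5: Under H0, H ~ chi^2(2); p-value = 0.845711.
Step 6: alpha = 0.1. fail to reject H0.

H = 0.3352, df = 2, p = 0.845711, fail to reject H0.


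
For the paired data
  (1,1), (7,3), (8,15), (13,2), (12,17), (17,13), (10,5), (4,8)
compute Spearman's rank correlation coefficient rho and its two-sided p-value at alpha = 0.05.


Step 1: Rank x and y separately (midranks; no ties here).
rank(x): 1->1, 7->3, 8->4, 13->7, 12->6, 17->8, 10->5, 4->2
rank(y): 1->1, 3->3, 15->7, 2->2, 17->8, 13->6, 5->4, 8->5
Step 2: d_i = R_x(i) - R_y(i); compute d_i^2.
  (1-1)^2=0, (3-3)^2=0, (4-7)^2=9, (7-2)^2=25, (6-8)^2=4, (8-6)^2=4, (5-4)^2=1, (2-5)^2=9
sum(d^2) = 52.
Step 3: rho = 1 - 6*52 / (8*(8^2 - 1)) = 1 - 312/504 = 0.380952.
Step 4: Under H0, t = rho * sqrt((n-2)/(1-rho^2)) = 1.0092 ~ t(6).
Step 5: Two-sided p-value from the t-distribution with 6 df = 0.351813.
Step 6: alpha = 0.05. fail to reject H0.

rho = 0.3810, p = 0.351813, fail to reject H0 at alpha = 0.05.


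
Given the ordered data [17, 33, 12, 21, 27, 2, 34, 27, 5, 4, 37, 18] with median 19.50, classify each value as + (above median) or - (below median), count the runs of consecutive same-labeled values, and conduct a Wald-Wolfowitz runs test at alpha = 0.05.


Step 1: Compute median = 19.50; label A = above, B = below.
Labels in order: BABAABAABBAB  (n_A = 6, n_B = 6)
Step 2: Count runs R = 9.
Step 3: Under H0 (random ordering), E[R] = 2*n_A*n_B/(n_A+n_B) + 1 = 2*6*6/12 + 1 = 7.0000.
        Var[R] = 2*n_A*n_B*(2*n_A*n_B - n_A - n_B) / ((n_A+n_B)^2 * (n_A+n_B-1)) = 4320/1584 = 2.7273.
        SD[R] = 1.6514.
Step 4: Continuity-corrected z = (R - 0.5 - E[R]) / SD[R] = (9 - 0.5 - 7.0000) / 1.6514 = 0.9083.
Step 5: Two-sided p-value via normal approximation = 2*(1 - Phi(|z|)) = 0.363722.
Step 6: alpha = 0.05. fail to reject H0.

R = 9, z = 0.9083, p = 0.363722, fail to reject H0.


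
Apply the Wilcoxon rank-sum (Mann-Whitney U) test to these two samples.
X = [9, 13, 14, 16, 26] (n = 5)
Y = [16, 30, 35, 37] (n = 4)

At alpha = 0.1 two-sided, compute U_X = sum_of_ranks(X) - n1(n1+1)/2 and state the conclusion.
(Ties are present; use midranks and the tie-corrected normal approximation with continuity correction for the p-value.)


Step 1: Combine and sort all 9 observations; assign midranks.
sorted (value, group): (9,X), (13,X), (14,X), (16,X), (16,Y), (26,X), (30,Y), (35,Y), (37,Y)
ranks: 9->1, 13->2, 14->3, 16->4.5, 16->4.5, 26->6, 30->7, 35->8, 37->9
Step 2: Rank sum for X: R1 = 1 + 2 + 3 + 4.5 + 6 = 16.5.
Step 3: U_X = R1 - n1(n1+1)/2 = 16.5 - 5*6/2 = 16.5 - 15 = 1.5.
       U_Y = n1*n2 - U_X = 20 - 1.5 = 18.5.
Step 4: Ties are present, so use the tie-corrected normal approximation (with continuity correction) for the p-value.
Step 5: p-value = 0.049090; compare to alpha = 0.1. reject H0.

U_X = 1.5, p = 0.049090, reject H0 at alpha = 0.1.


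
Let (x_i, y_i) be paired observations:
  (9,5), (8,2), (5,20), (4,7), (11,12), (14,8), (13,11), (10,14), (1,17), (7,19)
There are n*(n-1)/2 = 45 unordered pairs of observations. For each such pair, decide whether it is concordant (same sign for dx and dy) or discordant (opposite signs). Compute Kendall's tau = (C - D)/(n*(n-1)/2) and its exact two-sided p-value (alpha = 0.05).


Step 1: Enumerate the 45 unordered pairs (i,j) with i<j and classify each by sign(x_j-x_i) * sign(y_j-y_i).
  (1,2):dx=-1,dy=-3->C; (1,3):dx=-4,dy=+15->D; (1,4):dx=-5,dy=+2->D; (1,5):dx=+2,dy=+7->C
  (1,6):dx=+5,dy=+3->C; (1,7):dx=+4,dy=+6->C; (1,8):dx=+1,dy=+9->C; (1,9):dx=-8,dy=+12->D
  (1,10):dx=-2,dy=+14->D; (2,3):dx=-3,dy=+18->D; (2,4):dx=-4,dy=+5->D; (2,5):dx=+3,dy=+10->C
  (2,6):dx=+6,dy=+6->C; (2,7):dx=+5,dy=+9->C; (2,8):dx=+2,dy=+12->C; (2,9):dx=-7,dy=+15->D
  (2,10):dx=-1,dy=+17->D; (3,4):dx=-1,dy=-13->C; (3,5):dx=+6,dy=-8->D; (3,6):dx=+9,dy=-12->D
  (3,7):dx=+8,dy=-9->D; (3,8):dx=+5,dy=-6->D; (3,9):dx=-4,dy=-3->C; (3,10):dx=+2,dy=-1->D
  (4,5):dx=+7,dy=+5->C; (4,6):dx=+10,dy=+1->C; (4,7):dx=+9,dy=+4->C; (4,8):dx=+6,dy=+7->C
  (4,9):dx=-3,dy=+10->D; (4,10):dx=+3,dy=+12->C; (5,6):dx=+3,dy=-4->D; (5,7):dx=+2,dy=-1->D
  (5,8):dx=-1,dy=+2->D; (5,9):dx=-10,dy=+5->D; (5,10):dx=-4,dy=+7->D; (6,7):dx=-1,dy=+3->D
  (6,8):dx=-4,dy=+6->D; (6,9):dx=-13,dy=+9->D; (6,10):dx=-7,dy=+11->D; (7,8):dx=-3,dy=+3->D
  (7,9):dx=-12,dy=+6->D; (7,10):dx=-6,dy=+8->D; (8,9):dx=-9,dy=+3->D; (8,10):dx=-3,dy=+5->D
  (9,10):dx=+6,dy=+2->C
Step 2: C = 17, D = 28, total pairs = 45.
Step 3: tau = (C - D)/(n(n-1)/2) = (17 - 28)/45 = -0.244444.
Step 4: Exact two-sided p-value (enumerate n! = 3628800 permutations of y under H0): p = 0.380720.
Step 5: alpha = 0.05. fail to reject H0.

tau_b = -0.2444 (C=17, D=28), p = 0.380720, fail to reject H0.


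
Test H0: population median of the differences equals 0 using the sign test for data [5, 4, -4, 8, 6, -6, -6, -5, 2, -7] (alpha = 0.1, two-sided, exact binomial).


Step 1: Discard zero differences. Original n = 10; n_eff = number of nonzero differences = 10.
Nonzero differences (with sign): +5, +4, -4, +8, +6, -6, -6, -5, +2, -7
Step 2: Count signs: positive = 5, negative = 5.
Step 3: Under H0: P(positive) = 0.5, so the number of positives S ~ Bin(10, 0.5).
Step 4: Two-sided exact p-value = sum of Bin(10,0.5) probabilities at or below the observed probability = 1.000000.
Step 5: alpha = 0.1. fail to reject H0.

n_eff = 10, pos = 5, neg = 5, p = 1.000000, fail to reject H0.


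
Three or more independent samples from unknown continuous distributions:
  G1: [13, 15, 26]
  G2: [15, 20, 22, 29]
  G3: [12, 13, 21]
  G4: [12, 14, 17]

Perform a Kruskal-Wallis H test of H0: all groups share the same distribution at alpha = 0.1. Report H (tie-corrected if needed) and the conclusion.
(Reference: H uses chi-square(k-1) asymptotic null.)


Step 1: Combine all N = 13 observations and assign midranks.
sorted (value, group, rank): (12,G3,1.5), (12,G4,1.5), (13,G1,3.5), (13,G3,3.5), (14,G4,5), (15,G1,6.5), (15,G2,6.5), (17,G4,8), (20,G2,9), (21,G3,10), (22,G2,11), (26,G1,12), (29,G2,13)
Step 2: Sum ranks within each group.
R_1 = 22 (n_1 = 3)
R_2 = 39.5 (n_2 = 4)
R_3 = 15 (n_3 = 3)
R_4 = 14.5 (n_4 = 3)
Step 3: H = 12/(N(N+1)) * sum(R_i^2/n_i) - 3(N+1)
     = 12/(13*14) * (22^2/3 + 39.5^2/4 + 15^2/3 + 14.5^2/3) - 3*14
     = 0.065934 * 696.479 - 42
     = 3.921703.
Step 4: Ties present; correction factor C = 1 - 18/(13^3 - 13) = 0.991758. Corrected H = 3.921703 / 0.991758 = 3.954294.
Step 5: Under H0, H ~ chi^2(3); p-value = 0.266442.
Step 6: alpha = 0.1. fail to reject H0.

H = 3.9543, df = 3, p = 0.266442, fail to reject H0.


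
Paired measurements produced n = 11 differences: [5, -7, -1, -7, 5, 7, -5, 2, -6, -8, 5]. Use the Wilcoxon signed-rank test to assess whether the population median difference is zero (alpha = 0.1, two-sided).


Step 1: Drop any zero differences (none here) and take |d_i|.
|d| = [5, 7, 1, 7, 5, 7, 5, 2, 6, 8, 5]
Step 2: Midrank |d_i| (ties get averaged ranks).
ranks: |5|->4.5, |7|->9, |1|->1, |7|->9, |5|->4.5, |7|->9, |5|->4.5, |2|->2, |6|->7, |8|->11, |5|->4.5
Step 3: Attach original signs; sum ranks with positive sign and with negative sign.
W+ = 4.5 + 4.5 + 9 + 2 + 4.5 = 24.5
W- = 9 + 1 + 9 + 4.5 + 7 + 11 = 41.5
(Check: W+ + W- = 66 should equal n(n+1)/2 = 66.)
Step 4: Test statistic W = min(W+, W-) = 24.5.
Step 5: Ties in |d|, so use the tie-corrected normal approximation.
        E[W] = n(n+1)/4 = 11*12/4 = 33.
        Tie groups: |d|=5 (t=4), |d|=7 (t=3); sum(t^3 - t) = 84.
        Var[W] = n(n+1)(2n+1)/24 - sum(t^3-t)/48 = 3036/24 - 84/48 = 124.75.
        z = (W - E[W]) / sqrt(Var[W]) = (24.5 - 33) / 11.1692 = -0.7610.
        Two-sided p = 2*Phi(z) = 0.446642.
Step 6: alpha = 0.1. fail to reject H0.

W+ = 24.5, W- = 41.5, W = min = 24.5, p = 0.446642, fail to reject H0.


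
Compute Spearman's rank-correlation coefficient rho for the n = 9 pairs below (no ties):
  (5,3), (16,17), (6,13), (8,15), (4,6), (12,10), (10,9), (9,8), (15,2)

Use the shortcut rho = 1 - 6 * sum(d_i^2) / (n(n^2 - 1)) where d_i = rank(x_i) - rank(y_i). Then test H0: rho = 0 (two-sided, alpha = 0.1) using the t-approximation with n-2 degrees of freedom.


Step 1: Rank x and y separately (midranks; no ties here).
rank(x): 5->2, 16->9, 6->3, 8->4, 4->1, 12->7, 10->6, 9->5, 15->8
rank(y): 3->2, 17->9, 13->7, 15->8, 6->3, 10->6, 9->5, 8->4, 2->1
Step 2: d_i = R_x(i) - R_y(i); compute d_i^2.
  (2-2)^2=0, (9-9)^2=0, (3-7)^2=16, (4-8)^2=16, (1-3)^2=4, (7-6)^2=1, (6-5)^2=1, (5-4)^2=1, (8-1)^2=49
sum(d^2) = 88.
Step 3: rho = 1 - 6*88 / (9*(9^2 - 1)) = 1 - 528/720 = 0.266667.
Step 4: Under H0, t = rho * sqrt((n-2)/(1-rho^2)) = 0.7320 ~ t(7).
Step 5: Two-sided p-value from the t-distribution with 7 df = 0.487922.
Step 6: alpha = 0.1. fail to reject H0.

rho = 0.2667, p = 0.487922, fail to reject H0 at alpha = 0.1.


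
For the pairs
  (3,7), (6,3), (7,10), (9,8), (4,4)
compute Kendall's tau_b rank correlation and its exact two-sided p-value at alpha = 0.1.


Step 1: Enumerate the 10 unordered pairs (i,j) with i<j and classify each by sign(x_j-x_i) * sign(y_j-y_i).
  (1,2):dx=+3,dy=-4->D; (1,3):dx=+4,dy=+3->C; (1,4):dx=+6,dy=+1->C; (1,5):dx=+1,dy=-3->D
  (2,3):dx=+1,dy=+7->C; (2,4):dx=+3,dy=+5->C; (2,5):dx=-2,dy=+1->D; (3,4):dx=+2,dy=-2->D
  (3,5):dx=-3,dy=-6->C; (4,5):dx=-5,dy=-4->C
Step 2: C = 6, D = 4, total pairs = 10.
Step 3: tau = (C - D)/(n(n-1)/2) = (6 - 4)/10 = 0.200000.
Step 4: Exact two-sided p-value (enumerate n! = 120 permutations of y under H0): p = 0.816667.
Step 5: alpha = 0.1. fail to reject H0.

tau_b = 0.2000 (C=6, D=4), p = 0.816667, fail to reject H0.


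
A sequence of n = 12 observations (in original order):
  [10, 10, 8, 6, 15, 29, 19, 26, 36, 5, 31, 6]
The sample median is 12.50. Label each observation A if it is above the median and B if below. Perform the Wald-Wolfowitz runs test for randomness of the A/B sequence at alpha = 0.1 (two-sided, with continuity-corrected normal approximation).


Step 1: Compute median = 12.50; label A = above, B = below.
Labels in order: BBBBAAAAABAB  (n_A = 6, n_B = 6)
Step 2: Count runs R = 5.
Step 3: Under H0 (random ordering), E[R] = 2*n_A*n_B/(n_A+n_B) + 1 = 2*6*6/12 + 1 = 7.0000.
        Var[R] = 2*n_A*n_B*(2*n_A*n_B - n_A - n_B) / ((n_A+n_B)^2 * (n_A+n_B-1)) = 4320/1584 = 2.7273.
        SD[R] = 1.6514.
Step 4: Continuity-corrected z = (R + 0.5 - E[R]) / SD[R] = (5 + 0.5 - 7.0000) / 1.6514 = -0.9083.
Step 5: Two-sided p-value via normal approximation = 2*(1 - Phi(|z|)) = 0.363722.
Step 6: alpha = 0.1. fail to reject H0.

R = 5, z = -0.9083, p = 0.363722, fail to reject H0.


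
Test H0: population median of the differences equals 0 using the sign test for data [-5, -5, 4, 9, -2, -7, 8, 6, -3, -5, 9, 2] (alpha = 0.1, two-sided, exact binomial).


Step 1: Discard zero differences. Original n = 12; n_eff = number of nonzero differences = 12.
Nonzero differences (with sign): -5, -5, +4, +9, -2, -7, +8, +6, -3, -5, +9, +2
Step 2: Count signs: positive = 6, negative = 6.
Step 3: Under H0: P(positive) = 0.5, so the number of positives S ~ Bin(12, 0.5).
Step 4: Two-sided exact p-value = sum of Bin(12,0.5) probabilities at or below the observed probability = 1.000000.
Step 5: alpha = 0.1. fail to reject H0.

n_eff = 12, pos = 6, neg = 6, p = 1.000000, fail to reject H0.


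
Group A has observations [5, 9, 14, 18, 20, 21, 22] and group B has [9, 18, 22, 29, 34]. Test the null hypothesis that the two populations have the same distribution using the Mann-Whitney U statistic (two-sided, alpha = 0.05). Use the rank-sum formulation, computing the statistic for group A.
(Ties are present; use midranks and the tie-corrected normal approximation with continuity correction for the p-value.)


Step 1: Combine and sort all 12 observations; assign midranks.
sorted (value, group): (5,X), (9,X), (9,Y), (14,X), (18,X), (18,Y), (20,X), (21,X), (22,X), (22,Y), (29,Y), (34,Y)
ranks: 5->1, 9->2.5, 9->2.5, 14->4, 18->5.5, 18->5.5, 20->7, 21->8, 22->9.5, 22->9.5, 29->11, 34->12
Step 2: Rank sum for X: R1 = 1 + 2.5 + 4 + 5.5 + 7 + 8 + 9.5 = 37.5.
Step 3: U_X = R1 - n1(n1+1)/2 = 37.5 - 7*8/2 = 37.5 - 28 = 9.5.
       U_Y = n1*n2 - U_X = 35 - 9.5 = 25.5.
Step 4: Ties are present, so use the tie-corrected normal approximation (with continuity correction) for the p-value.
Step 5: p-value = 0.220788; compare to alpha = 0.05. fail to reject H0.

U_X = 9.5, p = 0.220788, fail to reject H0 at alpha = 0.05.


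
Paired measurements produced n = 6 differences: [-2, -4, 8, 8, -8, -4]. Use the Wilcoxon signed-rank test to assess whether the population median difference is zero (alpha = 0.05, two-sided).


Step 1: Drop any zero differences (none here) and take |d_i|.
|d| = [2, 4, 8, 8, 8, 4]
Step 2: Midrank |d_i| (ties get averaged ranks).
ranks: |2|->1, |4|->2.5, |8|->5, |8|->5, |8|->5, |4|->2.5
Step 3: Attach original signs; sum ranks with positive sign and with negative sign.
W+ = 5 + 5 = 10
W- = 1 + 2.5 + 5 + 2.5 = 11
(Check: W+ + W- = 21 should equal n(n+1)/2 = 21.)
Step 4: Test statistic W = min(W+, W-) = 10.
Step 5: Ties in |d|, so use the tie-corrected normal approximation.
        E[W] = n(n+1)/4 = 6*7/4 = 10.5.
        Tie groups: |d|=4 (t=2), |d|=8 (t=3); sum(t^3 - t) = 30.
        Var[W] = n(n+1)(2n+1)/24 - sum(t^3-t)/48 = 546/24 - 30/48 = 22.125.
        z = (W - E[W]) / sqrt(Var[W]) = (10 - 10.5) / 4.7037 = -0.1063.
        Two-sided p = 2*Phi(z) = 0.915345.
Step 6: alpha = 0.05. fail to reject H0.

W+ = 10, W- = 11, W = min = 10, p = 0.915345, fail to reject H0.


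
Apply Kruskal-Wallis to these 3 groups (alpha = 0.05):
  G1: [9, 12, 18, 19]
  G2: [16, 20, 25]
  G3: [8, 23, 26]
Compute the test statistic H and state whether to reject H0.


Step 1: Combine all N = 10 observations and assign midranks.
sorted (value, group, rank): (8,G3,1), (9,G1,2), (12,G1,3), (16,G2,4), (18,G1,5), (19,G1,6), (20,G2,7), (23,G3,8), (25,G2,9), (26,G3,10)
Step 2: Sum ranks within each group.
R_1 = 16 (n_1 = 4)
R_2 = 20 (n_2 = 3)
R_3 = 19 (n_3 = 3)
Step 3: H = 12/(N(N+1)) * sum(R_i^2/n_i) - 3(N+1)
     = 12/(10*11) * (16^2/4 + 20^2/3 + 19^2/3) - 3*11
     = 0.109091 * 317.667 - 33
     = 1.654545.
Step 4: No ties, so H is used without correction.
Step 5: Under H0, H ~ chi^2(2); p-value = 0.437240.
Step 6: alpha = 0.05. fail to reject H0.

H = 1.6545, df = 2, p = 0.437240, fail to reject H0.


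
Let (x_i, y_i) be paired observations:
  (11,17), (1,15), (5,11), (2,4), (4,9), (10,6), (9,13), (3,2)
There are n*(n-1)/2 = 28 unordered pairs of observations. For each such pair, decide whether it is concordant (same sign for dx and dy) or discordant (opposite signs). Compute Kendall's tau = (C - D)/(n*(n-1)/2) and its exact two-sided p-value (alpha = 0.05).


Step 1: Enumerate the 28 unordered pairs (i,j) with i<j and classify each by sign(x_j-x_i) * sign(y_j-y_i).
  (1,2):dx=-10,dy=-2->C; (1,3):dx=-6,dy=-6->C; (1,4):dx=-9,dy=-13->C; (1,5):dx=-7,dy=-8->C
  (1,6):dx=-1,dy=-11->C; (1,7):dx=-2,dy=-4->C; (1,8):dx=-8,dy=-15->C; (2,3):dx=+4,dy=-4->D
  (2,4):dx=+1,dy=-11->D; (2,5):dx=+3,dy=-6->D; (2,6):dx=+9,dy=-9->D; (2,7):dx=+8,dy=-2->D
  (2,8):dx=+2,dy=-13->D; (3,4):dx=-3,dy=-7->C; (3,5):dx=-1,dy=-2->C; (3,6):dx=+5,dy=-5->D
  (3,7):dx=+4,dy=+2->C; (3,8):dx=-2,dy=-9->C; (4,5):dx=+2,dy=+5->C; (4,6):dx=+8,dy=+2->C
  (4,7):dx=+7,dy=+9->C; (4,8):dx=+1,dy=-2->D; (5,6):dx=+6,dy=-3->D; (5,7):dx=+5,dy=+4->C
  (5,8):dx=-1,dy=-7->C; (6,7):dx=-1,dy=+7->D; (6,8):dx=-7,dy=-4->C; (7,8):dx=-6,dy=-11->C
Step 2: C = 18, D = 10, total pairs = 28.
Step 3: tau = (C - D)/(n(n-1)/2) = (18 - 10)/28 = 0.285714.
Step 4: Exact two-sided p-value (enumerate n! = 40320 permutations of y under H0): p = 0.398760.
Step 5: alpha = 0.05. fail to reject H0.

tau_b = 0.2857 (C=18, D=10), p = 0.398760, fail to reject H0.


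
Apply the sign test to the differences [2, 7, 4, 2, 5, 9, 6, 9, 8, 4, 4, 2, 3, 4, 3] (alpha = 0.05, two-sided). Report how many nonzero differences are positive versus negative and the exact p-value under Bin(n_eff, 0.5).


Step 1: Discard zero differences. Original n = 15; n_eff = number of nonzero differences = 15.
Nonzero differences (with sign): +2, +7, +4, +2, +5, +9, +6, +9, +8, +4, +4, +2, +3, +4, +3
Step 2: Count signs: positive = 15, negative = 0.
Step 3: Under H0: P(positive) = 0.5, so the number of positives S ~ Bin(15, 0.5).
Step 4: Two-sided exact p-value = sum of Bin(15,0.5) probabilities at or below the observed probability = 0.000061.
Step 5: alpha = 0.05. reject H0.

n_eff = 15, pos = 15, neg = 0, p = 0.000061, reject H0.
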